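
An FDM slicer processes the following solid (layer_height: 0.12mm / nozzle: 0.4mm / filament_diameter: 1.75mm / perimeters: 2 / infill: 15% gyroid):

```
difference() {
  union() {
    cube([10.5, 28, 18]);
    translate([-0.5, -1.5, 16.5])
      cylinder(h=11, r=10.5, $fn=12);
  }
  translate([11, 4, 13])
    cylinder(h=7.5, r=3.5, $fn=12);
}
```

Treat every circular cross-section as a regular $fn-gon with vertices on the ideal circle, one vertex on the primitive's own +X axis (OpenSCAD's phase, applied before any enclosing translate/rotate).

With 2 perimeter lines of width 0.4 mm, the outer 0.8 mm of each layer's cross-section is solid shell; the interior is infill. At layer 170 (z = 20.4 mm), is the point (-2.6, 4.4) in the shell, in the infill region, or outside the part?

At z = 20.4 mm: the cube is not intersected at this z (z outside [0, 18]); the r=10.5 cylinder at (-0.5, -1.5) contributes a regular 12-gon of circumradius 10.5; Combining (union): only the r=10.5 cylinder at (-0.5, -1.5) is present, so the union is just that shape — 1 connected region; the r=3.5 cylinder at (11, 4) gives a regular 12-gon of circumradius 3.5 (constant along its height); Taking the first minus the rest: starting from the result so far, the r=3.5 cylinder at (11, 4) partially overlaps it — only the 2.77 mm² overlap (of its 36.75 mm²) is removed, clipping the outline — 1 connected region. Overall, the cross-section is a single solid region. The nearest boundary edge runs (-5.75, 7.59)→(-0.50, 9.00); distance from the point to it = 3.90 mm. The point is inside the cross-section and 3.90 mm from the nearest boundary — more than the 0.8 mm shell width (2 × 0.4), so it's in the infill interior.

infill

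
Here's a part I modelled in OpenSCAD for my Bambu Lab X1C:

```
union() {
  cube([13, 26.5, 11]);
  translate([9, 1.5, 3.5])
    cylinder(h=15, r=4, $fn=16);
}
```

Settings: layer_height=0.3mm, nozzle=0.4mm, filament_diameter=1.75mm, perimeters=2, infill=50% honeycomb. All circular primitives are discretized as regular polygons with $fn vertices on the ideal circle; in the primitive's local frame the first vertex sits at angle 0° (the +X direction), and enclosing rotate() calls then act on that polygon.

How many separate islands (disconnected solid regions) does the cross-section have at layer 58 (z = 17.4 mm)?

At z = 17.4 mm: the cube is absent (z outside [0, 11]); the cylinder at (9, 1.5): section is a regular 16-gon, circumradius r=4; Merging all regions: only the r=4 cylinder at (9, 1.5) is present, so the union is just that shape — 1 connected region. Overall, the cross-section is a single solid region. Island count = 1.

1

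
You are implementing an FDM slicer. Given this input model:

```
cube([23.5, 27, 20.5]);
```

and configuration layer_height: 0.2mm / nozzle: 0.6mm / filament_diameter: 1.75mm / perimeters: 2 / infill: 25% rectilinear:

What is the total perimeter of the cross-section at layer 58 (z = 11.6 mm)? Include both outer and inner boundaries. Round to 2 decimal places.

At z = 11.6 mm: the 23.5×27 cube contributes its full rectangle (perimeter 101.00 mm). Overall, the cross-section is a single solid region. Total boundary length (outer) = 101.00 mm.

101.00 mm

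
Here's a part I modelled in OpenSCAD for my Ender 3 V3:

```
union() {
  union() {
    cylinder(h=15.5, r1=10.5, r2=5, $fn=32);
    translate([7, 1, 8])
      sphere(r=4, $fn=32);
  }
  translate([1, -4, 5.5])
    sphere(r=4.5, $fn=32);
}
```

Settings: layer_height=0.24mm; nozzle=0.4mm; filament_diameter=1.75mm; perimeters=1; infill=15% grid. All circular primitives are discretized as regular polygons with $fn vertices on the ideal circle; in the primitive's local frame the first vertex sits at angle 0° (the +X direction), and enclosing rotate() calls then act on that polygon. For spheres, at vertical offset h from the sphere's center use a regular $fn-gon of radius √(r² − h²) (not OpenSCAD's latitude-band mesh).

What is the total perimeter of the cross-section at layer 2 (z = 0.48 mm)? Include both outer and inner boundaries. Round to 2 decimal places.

64.80 mm

At z = 0.48 mm: the cone (r1=10.5→r2=5) has section circumradius 10.330 here — a regular 32-gon (perimeter = 2·32·10.330·sin(180°/32) = 64.80 mm); the sphere at (7, 1) does not reach this height (|z−center|=7.520 > r=4); Taking the union: only the cone is present, so the union is just that shape — boundary = 64.80 mm; the sphere at (1, -4) is absent (|z−center|=5.020 > r=4.5); Taking the union: only that combined region is present, so the union is just that shape — boundary = 64.80 mm. Overall, the cross-section is a single solid region. Total boundary length (outer) = 64.80 mm.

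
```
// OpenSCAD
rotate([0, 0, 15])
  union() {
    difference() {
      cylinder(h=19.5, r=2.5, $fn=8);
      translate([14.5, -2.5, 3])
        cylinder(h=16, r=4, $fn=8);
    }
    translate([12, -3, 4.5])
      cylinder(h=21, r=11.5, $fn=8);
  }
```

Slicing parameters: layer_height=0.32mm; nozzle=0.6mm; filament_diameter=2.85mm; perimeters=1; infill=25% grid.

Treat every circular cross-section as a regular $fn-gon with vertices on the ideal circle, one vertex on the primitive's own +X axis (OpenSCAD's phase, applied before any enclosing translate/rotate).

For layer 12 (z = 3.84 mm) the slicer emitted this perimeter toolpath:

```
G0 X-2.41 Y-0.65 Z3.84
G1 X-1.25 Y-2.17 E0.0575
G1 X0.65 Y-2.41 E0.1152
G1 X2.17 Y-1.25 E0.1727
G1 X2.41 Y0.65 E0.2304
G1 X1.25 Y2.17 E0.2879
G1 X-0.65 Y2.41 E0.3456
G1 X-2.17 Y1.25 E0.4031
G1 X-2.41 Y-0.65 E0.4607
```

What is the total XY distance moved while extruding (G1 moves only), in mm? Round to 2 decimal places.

15.31 mm

Sum the Euclidean lengths of each G1 segment: total = 15.31 mm.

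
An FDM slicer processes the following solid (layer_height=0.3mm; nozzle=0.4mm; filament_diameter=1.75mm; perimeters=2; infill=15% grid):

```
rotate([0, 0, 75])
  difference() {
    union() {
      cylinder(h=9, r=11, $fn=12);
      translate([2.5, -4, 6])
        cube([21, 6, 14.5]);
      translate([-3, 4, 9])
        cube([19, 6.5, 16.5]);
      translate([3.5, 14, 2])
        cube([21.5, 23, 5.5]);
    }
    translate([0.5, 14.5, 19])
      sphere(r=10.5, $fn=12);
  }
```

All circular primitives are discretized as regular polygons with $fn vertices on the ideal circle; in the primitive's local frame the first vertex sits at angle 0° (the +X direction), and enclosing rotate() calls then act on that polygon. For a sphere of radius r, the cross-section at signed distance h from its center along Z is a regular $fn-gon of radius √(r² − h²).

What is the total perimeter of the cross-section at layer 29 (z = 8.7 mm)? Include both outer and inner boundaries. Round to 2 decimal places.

At z = 8.7 mm: the r=11 cylinder contributes a regular 12-gon of circumradius 11 (perimeter = 2·12·11.000·sin(180°/12) = 68.33 mm); the 21×6 cube at (2.5, -4) contributes its full rectangle (perimeter 54.00 mm); the cube at (-3, 4) is absent (z outside [9, 25.5]); the cube at (3.5, 14) does not reach this height (z outside [2, 7.5]); Taking the union: the regions partially overlap (shared area 48.32 mm²), so the edge portions inside another operand are dropped and the merged outline is re-measured after clipping — boundary = 94.72 mm; the r=10.5 sphere at (0.5, 14.5) slices to a regular 12-gon of circumradius 2.040 (√(r²−h²) with h=10.3 from center) (perimeter = 2·12·2.040·sin(180°/12) = 12.67 mm); After the difference (first − rest): starting from that combined region, the r=10.5 sphere at (0.5, 14.5) misses the remaining region (no effect) — boundary = 94.72 mm; (rotated 75° about Z; rotation is an isometry so areas/perimeters/island counts are preserved). Overall, the cross-section is a single solid region. Total boundary length (outer) = 94.72 mm.

94.72 mm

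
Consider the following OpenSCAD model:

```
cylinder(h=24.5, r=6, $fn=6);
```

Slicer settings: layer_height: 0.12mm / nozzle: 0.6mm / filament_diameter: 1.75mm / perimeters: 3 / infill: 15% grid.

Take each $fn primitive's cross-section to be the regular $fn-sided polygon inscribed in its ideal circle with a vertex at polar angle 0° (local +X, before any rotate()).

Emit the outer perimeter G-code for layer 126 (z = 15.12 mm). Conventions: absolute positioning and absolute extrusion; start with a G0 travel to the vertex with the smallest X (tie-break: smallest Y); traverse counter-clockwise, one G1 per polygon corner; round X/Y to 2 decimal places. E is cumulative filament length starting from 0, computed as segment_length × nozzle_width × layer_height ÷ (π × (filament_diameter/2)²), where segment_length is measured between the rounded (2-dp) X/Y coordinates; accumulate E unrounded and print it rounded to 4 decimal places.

At z = 15.12 mm: the r=6 cylinder contributes a regular 6-gon of circumradius 6. The outline is a single polygon with 6 vertices. Extrusion per mm of travel: 0.6 × 0.12 / (π × 0.875²) = 0.029934. Accumulating E over each segment gives final E = 1.0780.

G0 X-6.00 Y0.00 Z15.12
G1 X-3.00 Y-5.20 E0.1797
G1 X3.00 Y-5.20 E0.3593
G1 X6.00 Y0.00 E0.5390
G1 X3.00 Y5.20 E0.7187
G1 X-3.00 Y5.20 E0.8983
G1 X-6.00 Y0.00 E1.0780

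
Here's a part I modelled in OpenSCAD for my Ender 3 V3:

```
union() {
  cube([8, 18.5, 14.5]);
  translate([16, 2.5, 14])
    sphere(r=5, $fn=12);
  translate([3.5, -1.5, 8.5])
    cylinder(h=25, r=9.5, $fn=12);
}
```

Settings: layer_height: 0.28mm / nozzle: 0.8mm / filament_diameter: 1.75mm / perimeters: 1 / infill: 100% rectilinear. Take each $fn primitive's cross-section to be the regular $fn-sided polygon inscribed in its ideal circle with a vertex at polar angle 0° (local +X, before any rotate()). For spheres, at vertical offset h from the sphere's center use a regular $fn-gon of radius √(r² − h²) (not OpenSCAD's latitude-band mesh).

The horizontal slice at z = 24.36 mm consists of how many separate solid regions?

1

At z = 24.36 mm: the cube is absent (z outside [0, 14.5]); the sphere at (16, 2.5) does not reach this height (|z−center|=10.360 > r=5); the cylinder at (3.5, -1.5): section is a regular 12-gon, circumradius r=9.5; Combining (union): only the r=9.5 cylinder at (3.5, -1.5) is present, so the union is just that shape — 1 connected region. The result has 1 disconnected region.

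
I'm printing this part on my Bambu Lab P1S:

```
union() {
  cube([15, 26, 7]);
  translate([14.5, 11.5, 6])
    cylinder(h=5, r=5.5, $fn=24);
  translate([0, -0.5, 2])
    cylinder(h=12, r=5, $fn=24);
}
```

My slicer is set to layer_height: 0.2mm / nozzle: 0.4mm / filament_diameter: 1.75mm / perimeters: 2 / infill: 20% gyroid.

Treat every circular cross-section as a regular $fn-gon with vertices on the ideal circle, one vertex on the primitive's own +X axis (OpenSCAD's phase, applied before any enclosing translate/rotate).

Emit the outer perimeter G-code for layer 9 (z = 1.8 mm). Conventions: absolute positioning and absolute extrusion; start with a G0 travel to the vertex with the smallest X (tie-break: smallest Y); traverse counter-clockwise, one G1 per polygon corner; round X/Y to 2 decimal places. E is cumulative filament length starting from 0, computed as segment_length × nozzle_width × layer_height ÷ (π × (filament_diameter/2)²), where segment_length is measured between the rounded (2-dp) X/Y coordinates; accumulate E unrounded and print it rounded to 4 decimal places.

G0 X0.00 Y0.00 Z1.80
G1 X15.00 Y0.00 E0.4989
G1 X15.00 Y26.00 E1.3637
G1 X0.00 Y26.00 E1.8626
G1 X0.00 Y0.00 E2.7273

At z = 1.8 mm: the cube (footprint 15×26) is included at this height; the cylinder at (14.5, 11.5) is absent (z outside [6, 11]); the cylinder at (0, -0.5) does not reach this height (z outside [2, 14]); Combining (union): only the 15×26 cube is present, so the union is just that shape — 1 connected region. The outline is a single polygon with 4 vertices. Extrusion per mm of travel: 0.4 × 0.2 / (π × 0.875²) = 0.033260. Accumulating E over each segment gives final E = 2.7273.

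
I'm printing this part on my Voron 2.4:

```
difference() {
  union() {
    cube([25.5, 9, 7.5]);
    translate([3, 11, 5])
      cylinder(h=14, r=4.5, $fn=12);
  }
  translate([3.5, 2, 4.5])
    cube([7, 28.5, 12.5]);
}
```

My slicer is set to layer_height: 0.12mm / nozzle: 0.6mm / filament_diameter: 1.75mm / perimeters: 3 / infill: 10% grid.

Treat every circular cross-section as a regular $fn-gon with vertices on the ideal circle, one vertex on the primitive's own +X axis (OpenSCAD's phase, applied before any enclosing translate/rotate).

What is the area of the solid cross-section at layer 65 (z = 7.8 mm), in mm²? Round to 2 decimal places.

At z = 7.8 mm: the cube is not intersected at this z (z outside [0, 7.5]); the r=4.5 cylinder at (3, 11) gives a regular 12-gon of circumradius 4.5 (constant along its height) (area = (12/2)·4.500²·sin(360°/12) = 60.75 mm²); Merging all regions: only the r=4.5 cylinder at (3, 11) is present, so the union is just that shape — area = 60.75 mm²; the 7×28.5 cube at (3.5, 2) contributes its full rectangle (area 199.50 mm²); Subtracting the remaining from the first: starting from that combined region (60.75 mm²), the 7×28.5 cube at (3.5, 2) partially overlaps it — only the 25.94 mm² overlap (of its 199.50 mm²) is removed, clipping the outline — area = 34.81 mm². Overall, the cross-section is a single solid region. Net area = 34.81 mm².

34.81 mm²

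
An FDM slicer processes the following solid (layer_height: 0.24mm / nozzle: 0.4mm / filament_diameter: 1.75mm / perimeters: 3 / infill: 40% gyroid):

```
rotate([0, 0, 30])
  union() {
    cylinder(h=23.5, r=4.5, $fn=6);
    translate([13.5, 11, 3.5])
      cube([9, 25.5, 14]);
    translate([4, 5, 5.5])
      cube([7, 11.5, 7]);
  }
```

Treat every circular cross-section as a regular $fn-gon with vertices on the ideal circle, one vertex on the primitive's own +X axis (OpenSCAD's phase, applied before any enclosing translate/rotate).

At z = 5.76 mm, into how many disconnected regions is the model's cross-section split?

3

At z = 5.76 mm: the r=4.5 cylinder contributes a regular 6-gon of circumradius 4.5; the 9×25.5 cube at (13.5, 11) contributes its full rectangle; the cube at (4, 5) (footprint 7×11.5) is included at this height; Merging all regions: the 3 present regions are separate (no shared area or edge), so areas and boundary lengths simply add and each stays a separate island — 3 connected regions; (rotated 30° about Z; rotation is an isometry so areas/perimeters/island counts are preserved). The result has 3 disconnected regions.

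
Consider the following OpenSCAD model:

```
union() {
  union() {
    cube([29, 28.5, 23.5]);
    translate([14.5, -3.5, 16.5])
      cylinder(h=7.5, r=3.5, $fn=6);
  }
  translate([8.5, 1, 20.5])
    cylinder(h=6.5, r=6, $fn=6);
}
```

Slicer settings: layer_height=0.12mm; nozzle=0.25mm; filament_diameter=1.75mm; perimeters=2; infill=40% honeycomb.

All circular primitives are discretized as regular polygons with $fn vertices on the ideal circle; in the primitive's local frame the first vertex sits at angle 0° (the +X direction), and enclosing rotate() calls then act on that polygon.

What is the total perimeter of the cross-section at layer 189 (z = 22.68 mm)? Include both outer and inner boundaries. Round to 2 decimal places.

131.24 mm

At z = 22.68 mm: the cube is present — its section is the full 29×28.5 rectangle (perimeter 115.00 mm); the r=3.5 cylinder at (14.5, -3.5) contributes a regular 6-gon of circumradius 3.5 (perimeter = 2·6·3.500·sin(180°/6) = 21.00 mm); Combining (union): the 2 present regions are separate (no shared area or edge), so areas and boundary lengths simply add and each stays a separate island — boundary = 136.00 mm; the r=6 cylinder at (8.5, 1) gives a regular 6-gon of circumradius 6 (constant along its height) (perimeter = 2·6·6.000·sin(180°/6) = 36.00 mm); Taking the union: the regions partially overlap (shared area 61.27 mm²), so the edge portions inside another operand are dropped and the merged outline is re-measured after clipping — boundary = 131.24 mm. Overall, the cross-section is a single solid region. Total boundary length (outer) = 131.24 mm.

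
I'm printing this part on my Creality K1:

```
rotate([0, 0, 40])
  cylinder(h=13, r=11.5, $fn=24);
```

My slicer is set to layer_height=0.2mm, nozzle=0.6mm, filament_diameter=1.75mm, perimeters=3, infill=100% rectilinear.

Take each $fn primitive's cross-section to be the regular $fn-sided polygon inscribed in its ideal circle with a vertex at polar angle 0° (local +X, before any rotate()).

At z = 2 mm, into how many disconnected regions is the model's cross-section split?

At z = 2 mm: the cylinder: section is a regular 24-gon, circumradius r=11.5; (whole slice rotated 40° about Z — lengths, areas and connectivity unchanged). The result has 1 disconnected region.

1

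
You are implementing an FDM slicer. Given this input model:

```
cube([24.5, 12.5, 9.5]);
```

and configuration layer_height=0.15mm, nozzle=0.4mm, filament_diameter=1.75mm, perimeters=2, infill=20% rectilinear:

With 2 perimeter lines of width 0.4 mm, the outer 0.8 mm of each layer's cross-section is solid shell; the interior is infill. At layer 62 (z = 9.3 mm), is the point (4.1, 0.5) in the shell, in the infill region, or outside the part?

shell

At z = 9.3 mm: the 24.5×12.5 cube contributes its full rectangle. Overall, the cross-section is a single solid region. The nearest boundary edge runs (0.00, 0.00)→(24.50, 0.00); distance from the point to it = 0.50 mm. The point is inside the cross-section, 0.50 mm from the nearest boundary — within the 0.8 mm shell band (2 × 0.4).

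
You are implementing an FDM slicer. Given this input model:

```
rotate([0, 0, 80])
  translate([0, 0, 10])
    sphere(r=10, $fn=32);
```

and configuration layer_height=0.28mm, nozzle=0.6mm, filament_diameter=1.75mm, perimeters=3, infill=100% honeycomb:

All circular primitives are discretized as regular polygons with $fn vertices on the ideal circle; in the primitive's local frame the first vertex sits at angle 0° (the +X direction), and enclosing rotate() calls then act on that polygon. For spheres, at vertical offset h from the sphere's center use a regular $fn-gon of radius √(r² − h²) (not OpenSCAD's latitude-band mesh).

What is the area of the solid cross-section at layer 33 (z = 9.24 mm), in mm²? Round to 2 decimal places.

At z = 9.24 mm: the sphere: section is a regular 32-gon, circumradius = √(r²−h²) = √(10²−0.76²) = 9.971 (area = (32/2)·9.971²·sin(360°/32) = 310.34 mm²); (whole slice rotated 80° about Z — lengths, areas and connectivity unchanged). Overall, the cross-section is a single solid region. Net area = 310.34 mm².

310.34 mm²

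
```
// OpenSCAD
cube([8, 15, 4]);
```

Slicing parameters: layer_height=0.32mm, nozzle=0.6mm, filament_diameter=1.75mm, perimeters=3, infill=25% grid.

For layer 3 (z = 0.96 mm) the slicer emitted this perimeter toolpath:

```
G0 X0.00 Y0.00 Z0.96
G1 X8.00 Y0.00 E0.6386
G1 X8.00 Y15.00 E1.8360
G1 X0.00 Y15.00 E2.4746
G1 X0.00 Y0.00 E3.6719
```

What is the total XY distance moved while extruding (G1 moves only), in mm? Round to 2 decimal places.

Sum the Euclidean lengths of each G1 segment: total = 46.00 mm.

46.00 mm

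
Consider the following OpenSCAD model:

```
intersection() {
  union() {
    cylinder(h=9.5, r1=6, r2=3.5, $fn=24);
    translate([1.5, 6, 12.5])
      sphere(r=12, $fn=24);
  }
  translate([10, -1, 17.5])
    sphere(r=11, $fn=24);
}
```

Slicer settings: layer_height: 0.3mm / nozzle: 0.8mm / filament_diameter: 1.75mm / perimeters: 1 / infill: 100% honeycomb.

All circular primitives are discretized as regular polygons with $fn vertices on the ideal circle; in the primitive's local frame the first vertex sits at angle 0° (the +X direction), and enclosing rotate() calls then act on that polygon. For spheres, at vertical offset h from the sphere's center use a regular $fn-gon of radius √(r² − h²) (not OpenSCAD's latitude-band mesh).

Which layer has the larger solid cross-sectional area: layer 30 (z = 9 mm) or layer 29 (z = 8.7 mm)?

Layer 30 (z = 9): the cone (r1=6→r2=3.5) has section circumradius 3.632 here — a regular 24-gon (area = (24/2)·3.632²·sin(360°/24) = 40.96 mm²); the sphere at (1.5, 6): section is a regular 24-gon, circumradius = √(r²−h²) = √(12²−3.5²) = 11.478 (area = (24/2)·11.478²·sin(360°/24) = 409.19 mm²); Merging all regions: the cone lies entirely inside the r=12 sphere at (1.5, 6), so the union is just the r=12 sphere at (1.5, 6) — area = 409.19 mm²; the r=11 sphere at (10, -1) contributes a regular 24-gon of circumradius √(11²−8.5²) = 6.982 (area = (24/2)·6.982²·sin(360°/24) = 151.41 mm²); After intersecting: the r=11 sphere at (10, -1) partially overlaps the result so far; clipping to the common part keeps 71.17 mm² — area = 71.17 mm². So its area = 71.17 mm². Layer 29 (z = 8.7): the cone contributes a regular 24-gon of circumradius 3.711 (interpolated between r1=6 and r2=3.5 at t=0.916) (area = (24/2)·3.711²·sin(360°/24) = 42.76 mm²); the sphere at (1.5, 6): section is a regular 24-gon, circumradius = √(r²−h²) = √(12²−3.8²) = 11.382 (area = (24/2)·11.382²·sin(360°/24) = 402.39 mm²); Combining (union): the cone lies entirely inside the r=12 sphere at (1.5, 6), so the union is just the r=12 sphere at (1.5, 6) — area = 402.39 mm²; the r=11 sphere at (10, -1) slices to a regular 24-gon of circumradius 6.600 (√(r²−h²) with h=8.8 from center) (area = (24/2)·6.600²·sin(360°/24) = 135.29 mm²); Taking the intersection: the r=11 sphere at (10, -1) partially overlaps that combined region; clipping to the common part keeps 63.09 mm² — area = 63.09 mm². So its area = 63.09 mm². Layer 30 is larger (71.17 vs 63.09 mm²).

layer 30 (z = 9 mm)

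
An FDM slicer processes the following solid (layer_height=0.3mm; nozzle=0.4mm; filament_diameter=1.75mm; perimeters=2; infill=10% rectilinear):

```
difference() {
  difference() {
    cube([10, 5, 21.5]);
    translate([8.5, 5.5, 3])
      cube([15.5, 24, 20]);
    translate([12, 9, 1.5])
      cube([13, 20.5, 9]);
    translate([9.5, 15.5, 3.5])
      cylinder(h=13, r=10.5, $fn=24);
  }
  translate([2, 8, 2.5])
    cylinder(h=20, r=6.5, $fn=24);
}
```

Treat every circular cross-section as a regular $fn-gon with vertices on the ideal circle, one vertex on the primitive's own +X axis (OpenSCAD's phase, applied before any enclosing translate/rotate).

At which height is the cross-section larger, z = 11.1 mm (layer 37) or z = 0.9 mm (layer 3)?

Layer 37 (z = 11.1): the 10×5 cube contributes its full rectangle (area 50.00 mm²); the cube at (8.5, 5.5) is present — its section is the full 15.5×24 rectangle (area 372.00 mm²); the cube at (12, 9) does not reach this height (z outside [1.5, 10.5]); the r=10.5 cylinder at (9.5, 15.5) contributes a regular 24-gon of circumradius 10.5 (area = (24/2)·10.500²·sin(360°/24) = 342.42 mm²); After the difference (first − rest): starting from the 10×5 cube (50.00 mm²), the 15.5×24 cube at (8.5, 5.5) misses the remaining region (no effect); the r=10.5 cylinder at (9.5, 15.5) misses the remaining region (no effect) — area = 50.00 mm²; the cylinder at (2, 8): section is a regular 24-gon, circumradius r=6.5 (area = (24/2)·6.500²·sin(360°/24) = 131.22 mm²); Taking the first minus the rest: starting from the result so far (50.00 mm²), the r=6.5 cylinder at (2, 8) partially overlaps it — only the 20.87 mm² overlap (of its 131.22 mm²) is removed, clipping the outline — area = 29.13 mm². So its area = 29.13 mm². Layer 3 (z = 0.9): the cube (footprint 10×5) is included at this height (area 50.00 mm²); the cube at (8.5, 5.5) does not reach this height (z outside [3, 23]); the cube at (12, 9) is not intersected at this z (z outside [1.5, 10.5]); the cylinder at (9.5, 15.5) is absent (z outside [3.5, 16.5]); After the difference (first − rest): none of the subtracted shapes is present at this height, so the 10×5 cube is unchanged — area = 50.00 mm²; the cylinder at (2, 8) is not intersected at this z (z outside [2.5, 22.5]); After the difference (first − rest): none of the subtracted shapes is present at this height, so that combined region is unchanged — area = 50.00 mm². So its area = 50.00 mm². Layer 3 is larger (50.00 vs 29.13 mm²).

layer 3 (z = 0.9 mm)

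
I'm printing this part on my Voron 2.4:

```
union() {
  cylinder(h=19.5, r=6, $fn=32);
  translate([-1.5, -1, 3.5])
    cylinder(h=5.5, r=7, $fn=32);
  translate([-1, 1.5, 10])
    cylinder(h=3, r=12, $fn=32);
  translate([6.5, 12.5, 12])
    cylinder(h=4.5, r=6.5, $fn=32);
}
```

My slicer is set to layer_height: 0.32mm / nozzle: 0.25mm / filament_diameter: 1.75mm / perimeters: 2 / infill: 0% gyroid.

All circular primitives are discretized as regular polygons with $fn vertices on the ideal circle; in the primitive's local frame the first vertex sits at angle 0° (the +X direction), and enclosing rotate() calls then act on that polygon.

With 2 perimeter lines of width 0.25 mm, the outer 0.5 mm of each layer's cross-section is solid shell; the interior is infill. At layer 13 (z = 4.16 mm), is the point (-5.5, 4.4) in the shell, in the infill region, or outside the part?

shell

At z = 4.16 mm: the r=6 cylinder gives a regular 32-gon of circumradius 6 (constant along its height); the r=7 cylinder at (-1.5, -1) gives a regular 32-gon of circumradius 7 (constant along its height); the cylinder at (-1, 1.5) does not reach this height (z outside [10, 13]); the cylinder at (6.5, 12.5) does not reach this height (z outside [12, 16.5]); Taking the union: the regions partially overlap (shared area 105.68 mm²), so overlapping operands fuse into one piece — 1 connected region. Overall, the cross-section is a single solid region. The nearest boundary edge runs (-6.45, 3.95)→(-5.39, 4.82); distance from the point to it = 0.25 mm. The point is inside the cross-section, 0.25 mm from the nearest boundary — within the 0.5 mm shell band (2 × 0.25).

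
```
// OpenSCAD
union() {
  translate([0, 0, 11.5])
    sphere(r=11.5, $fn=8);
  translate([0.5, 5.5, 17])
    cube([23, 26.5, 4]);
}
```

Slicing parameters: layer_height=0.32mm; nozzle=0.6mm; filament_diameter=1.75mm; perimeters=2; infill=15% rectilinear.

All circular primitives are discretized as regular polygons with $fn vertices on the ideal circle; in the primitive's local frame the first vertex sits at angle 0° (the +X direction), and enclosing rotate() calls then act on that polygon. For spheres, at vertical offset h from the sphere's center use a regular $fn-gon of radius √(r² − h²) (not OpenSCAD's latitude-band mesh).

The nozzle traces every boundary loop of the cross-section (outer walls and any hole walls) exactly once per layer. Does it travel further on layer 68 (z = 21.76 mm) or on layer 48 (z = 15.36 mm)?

layer 48 (z = 15.36 mm)

Layer 68 (z = 21.76): the r=11.5 sphere slices to a regular 8-gon of circumradius 5.194 (√(r²−h²) with h=10.26 from center) (perimeter = 2·8·5.194·sin(180°/8) = 31.81 mm); the cube at (0.5, 5.5) is absent (z outside [17, 21]); Taking the union: only the r=11.5 sphere is present, so the union is just that shape — boundary = 31.81 mm. So its perimeter = 31.81 mm. Layer 48 (z = 15.36): the r=11.5 sphere contributes a regular 8-gon of circumradius √(11.5²−3.86²) = 10.833 (perimeter = 2·8·10.833·sin(180°/8) = 66.33 mm); the cube at (0.5, 5.5) is absent (z outside [17, 21]); Combining (union): only the r=11.5 sphere is present, so the union is just that shape — boundary = 66.33 mm. So its perimeter = 66.33 mm. Layer 48 is larger (66.33 vs 31.81 mm).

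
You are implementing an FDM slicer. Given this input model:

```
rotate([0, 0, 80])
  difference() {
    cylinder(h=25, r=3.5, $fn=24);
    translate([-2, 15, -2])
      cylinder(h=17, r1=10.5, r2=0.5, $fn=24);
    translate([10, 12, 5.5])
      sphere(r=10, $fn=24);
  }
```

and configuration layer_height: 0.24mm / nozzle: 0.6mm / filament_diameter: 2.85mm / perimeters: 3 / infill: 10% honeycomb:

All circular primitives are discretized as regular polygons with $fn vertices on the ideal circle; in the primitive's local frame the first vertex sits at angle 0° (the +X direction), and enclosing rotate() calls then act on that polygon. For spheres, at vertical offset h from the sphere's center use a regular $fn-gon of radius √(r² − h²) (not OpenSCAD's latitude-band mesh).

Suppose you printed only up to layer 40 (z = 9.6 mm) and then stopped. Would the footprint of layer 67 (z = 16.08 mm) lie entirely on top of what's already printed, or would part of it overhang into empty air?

Compare the two slices. At z = 9.6: the cylinder: section is a regular 24-gon, circumradius r=3.5 (area = (24/2)·3.500²·sin(360°/24) = 38.05 mm²); the cone at (-2, 15) (r1=10.5→r2=0.5) has section circumradius 3.676 here — a regular 24-gon (area = (24/2)·3.676²·sin(360°/24) = 41.98 mm²); the sphere at (10, 12): section is a regular 24-gon, circumradius = √(r²−h²) = √(10²−4.1²) = 9.121 (area = (24/2)·9.121²·sin(360°/24) = 258.37 mm²); Taking the first minus the rest: starting from the r=3.5 cylinder (38.05 mm²), the cone at (-2, 15) misses the remaining region (no effect); the r=10 sphere at (10, 12) misses the remaining region (no effect) — area = 38.05 mm²; (rotated 80° about Z; rotation is an isometry so areas/perimeters/island counts are preserved). At z = 16.08: the r=3.5 cylinder gives a regular 24-gon of circumradius 3.5 (constant along its height) (area = (24/2)·3.500²·sin(360°/24) = 38.05 mm²); the cone at (-2, 15) does not reach this height (z outside [-2, 15]); the sphere at (10, 12) is not intersected at this z (|z−center|=10.580 > r=10); Taking the first minus the rest: none of the subtracted shapes is present at this height, so the r=3.5 cylinder is unchanged — area = 38.05 mm²; (whole slice rotated 80° about Z — lengths, areas and connectivity unchanged). Checking containment: the cross-section at z = 16.08 is a subset of the cross-section at z = 9.6.

entirely on top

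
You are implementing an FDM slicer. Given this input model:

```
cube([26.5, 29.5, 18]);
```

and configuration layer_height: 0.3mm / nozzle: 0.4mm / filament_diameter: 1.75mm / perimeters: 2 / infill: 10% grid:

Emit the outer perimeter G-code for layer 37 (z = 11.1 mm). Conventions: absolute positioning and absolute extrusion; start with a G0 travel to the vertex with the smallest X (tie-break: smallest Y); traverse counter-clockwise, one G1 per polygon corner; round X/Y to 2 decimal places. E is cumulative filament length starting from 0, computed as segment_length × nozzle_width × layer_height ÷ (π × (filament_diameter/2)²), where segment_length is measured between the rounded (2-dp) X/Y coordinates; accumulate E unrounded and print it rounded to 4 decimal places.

G0 X0.00 Y0.00 Z11.10
G1 X26.50 Y0.00 E1.3221
G1 X26.50 Y29.50 E2.7939
G1 X0.00 Y29.50 E4.1159
G1 X0.00 Y0.00 E5.5877

At z = 11.1 mm: the 26.5×29.5 cube contributes its full rectangle. The outline is a single polygon with 4 vertices. Extrusion per mm of travel: 0.4 × 0.3 / (π × 0.875²) = 0.049890. Accumulating E over each segment gives final E = 5.5877.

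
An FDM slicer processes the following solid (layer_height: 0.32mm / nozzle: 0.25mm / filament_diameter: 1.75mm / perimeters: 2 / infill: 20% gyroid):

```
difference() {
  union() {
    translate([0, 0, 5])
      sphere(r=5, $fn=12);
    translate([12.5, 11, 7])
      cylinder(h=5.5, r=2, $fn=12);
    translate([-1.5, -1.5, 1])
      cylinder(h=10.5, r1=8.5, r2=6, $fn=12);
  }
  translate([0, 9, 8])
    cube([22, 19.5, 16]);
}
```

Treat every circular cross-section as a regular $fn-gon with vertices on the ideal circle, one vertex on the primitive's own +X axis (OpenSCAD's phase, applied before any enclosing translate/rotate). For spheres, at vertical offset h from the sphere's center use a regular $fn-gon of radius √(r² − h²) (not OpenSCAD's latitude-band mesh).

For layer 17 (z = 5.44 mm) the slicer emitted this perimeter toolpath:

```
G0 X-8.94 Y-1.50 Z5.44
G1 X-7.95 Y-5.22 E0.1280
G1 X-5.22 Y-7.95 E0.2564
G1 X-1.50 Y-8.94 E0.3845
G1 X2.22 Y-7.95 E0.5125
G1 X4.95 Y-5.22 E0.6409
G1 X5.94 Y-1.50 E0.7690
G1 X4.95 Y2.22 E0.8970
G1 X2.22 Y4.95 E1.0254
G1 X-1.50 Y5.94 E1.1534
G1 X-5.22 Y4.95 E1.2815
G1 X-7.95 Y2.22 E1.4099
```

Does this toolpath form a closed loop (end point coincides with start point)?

Start point (G0): (-8.94, -1.50). End point (last G1): the path does not return to the start — open.

no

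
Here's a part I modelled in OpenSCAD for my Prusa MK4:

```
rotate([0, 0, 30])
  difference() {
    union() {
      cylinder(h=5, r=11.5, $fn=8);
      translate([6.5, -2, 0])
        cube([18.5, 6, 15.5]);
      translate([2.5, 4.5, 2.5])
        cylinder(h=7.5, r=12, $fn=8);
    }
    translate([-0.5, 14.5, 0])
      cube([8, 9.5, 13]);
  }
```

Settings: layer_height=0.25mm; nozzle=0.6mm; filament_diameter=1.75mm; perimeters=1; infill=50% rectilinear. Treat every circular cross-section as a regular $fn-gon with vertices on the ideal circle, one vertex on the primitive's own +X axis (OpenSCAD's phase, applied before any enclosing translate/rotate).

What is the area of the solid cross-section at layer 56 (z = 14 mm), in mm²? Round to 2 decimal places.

111.00 mm²

At z = 14 mm: the cylinder is not intersected at this z (z outside [0, 5]); the cube at (6.5, -2) is present — its section is the full 18.5×6 rectangle (area 111.00 mm²); the cylinder at (2.5, 4.5) is absent (z outside [2.5, 10]); Combining (union): only the 18.5×6 cube at (6.5, -2) is present, so the union is just that shape — area = 111.00 mm²; the cube at (-0.5, 14.5) does not reach this height (z outside [0, 13]); Taking the first minus the rest: none of the subtracted shapes is present at this height, so that combined region is unchanged — area = 111.00 mm²; (rotated 30° about Z; rotation is an isometry so areas/perimeters/island counts are preserved). Overall, the cross-section is a single solid region. Net area = 111.00 mm².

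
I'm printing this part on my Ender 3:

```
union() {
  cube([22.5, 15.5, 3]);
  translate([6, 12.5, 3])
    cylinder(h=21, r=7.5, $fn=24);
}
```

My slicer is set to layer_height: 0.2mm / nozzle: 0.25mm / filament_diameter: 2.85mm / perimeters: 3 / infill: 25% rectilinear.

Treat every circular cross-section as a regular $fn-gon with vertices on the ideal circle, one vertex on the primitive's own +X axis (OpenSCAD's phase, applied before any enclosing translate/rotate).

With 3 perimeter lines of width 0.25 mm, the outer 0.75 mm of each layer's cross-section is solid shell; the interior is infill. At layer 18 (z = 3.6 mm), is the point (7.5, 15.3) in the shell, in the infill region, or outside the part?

infill

At z = 3.6 mm: the cube does not reach this height (z outside [0, 3]); the r=7.5 cylinder at (6, 12.5) contributes a regular 24-gon of circumradius 7.5; Merging all regions: only the r=7.5 cylinder at (6, 12.5) is present, so the union is just that shape — 1 connected region. Overall, the cross-section is a single solid region. The nearest boundary edge runs (9.75, 19.00)→(7.94, 19.74); distance from the point to it = 4.27 mm. The point is inside the cross-section and 4.27 mm from the nearest boundary — more than the 0.75 mm shell width (3 × 0.25), so it's in the infill interior.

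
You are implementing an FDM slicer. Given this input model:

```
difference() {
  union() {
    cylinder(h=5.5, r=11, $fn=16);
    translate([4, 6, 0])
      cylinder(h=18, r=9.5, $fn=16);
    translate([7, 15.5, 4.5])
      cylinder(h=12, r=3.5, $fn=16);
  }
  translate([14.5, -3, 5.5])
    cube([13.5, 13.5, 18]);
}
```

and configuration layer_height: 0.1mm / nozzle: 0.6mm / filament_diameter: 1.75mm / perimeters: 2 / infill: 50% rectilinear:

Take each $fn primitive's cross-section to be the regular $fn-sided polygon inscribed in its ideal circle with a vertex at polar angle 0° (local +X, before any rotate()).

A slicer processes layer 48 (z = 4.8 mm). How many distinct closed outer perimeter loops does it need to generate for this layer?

1

At z = 4.8 mm: the r=11 cylinder gives a regular 16-gon of circumradius 11 (constant along its height); the cylinder at (4, 6): section is a regular 16-gon, circumradius r=9.5; the cylinder at (7, 15.5): section is a regular 16-gon, circumradius r=3.5; Taking the union: the regions partially overlap (shared area 190.84 mm²), so overlapping operands fuse into one piece — 1 connected region; the cube at (14.5, -3) is absent (z outside [5.5, 23.5]); Subtracting the remaining from the first: none of the subtracted shapes is present at this height, so the result so far is unchanged — 1 connected region. The result has 1 disconnected region.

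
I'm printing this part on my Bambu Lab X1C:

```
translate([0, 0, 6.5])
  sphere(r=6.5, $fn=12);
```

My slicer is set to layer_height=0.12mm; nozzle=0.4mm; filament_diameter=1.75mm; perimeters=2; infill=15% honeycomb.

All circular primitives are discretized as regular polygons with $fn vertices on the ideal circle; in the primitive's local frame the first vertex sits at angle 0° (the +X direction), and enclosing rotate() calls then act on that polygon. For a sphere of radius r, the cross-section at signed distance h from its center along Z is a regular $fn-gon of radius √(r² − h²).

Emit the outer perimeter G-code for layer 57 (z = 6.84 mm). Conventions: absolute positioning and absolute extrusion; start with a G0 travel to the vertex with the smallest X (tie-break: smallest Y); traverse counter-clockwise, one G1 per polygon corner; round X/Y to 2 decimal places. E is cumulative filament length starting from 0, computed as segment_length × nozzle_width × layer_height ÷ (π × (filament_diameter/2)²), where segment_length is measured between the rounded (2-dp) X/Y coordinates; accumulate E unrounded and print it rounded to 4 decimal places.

G0 X-6.49 Y0.00 Z6.84
G1 X-5.62 Y-3.25 E0.0671
G1 X-3.25 Y-5.62 E0.1340
G1 X0.00 Y-6.49 E0.2012
G1 X3.25 Y-5.62 E0.2683
G1 X5.62 Y-3.25 E0.3352
G1 X6.49 Y0.00 E0.4023
G1 X5.62 Y3.25 E0.4695
G1 X3.25 Y5.62 E0.5364
G1 X0.00 Y6.49 E0.6035
G1 X-3.25 Y5.62 E0.6706
G1 X-5.62 Y3.25 E0.7375
G1 X-6.49 Y0.00 E0.8047

At z = 6.84 mm: the r=6.5 sphere slices to a regular 12-gon of circumradius 6.491 (√(r²−h²) with h=0.34 from center). The outline is a single polygon with 12 vertices. Extrusion per mm of travel: 0.4 × 0.12 / (π × 0.875²) = 0.019956. Accumulating E over each segment gives final E = 0.8047.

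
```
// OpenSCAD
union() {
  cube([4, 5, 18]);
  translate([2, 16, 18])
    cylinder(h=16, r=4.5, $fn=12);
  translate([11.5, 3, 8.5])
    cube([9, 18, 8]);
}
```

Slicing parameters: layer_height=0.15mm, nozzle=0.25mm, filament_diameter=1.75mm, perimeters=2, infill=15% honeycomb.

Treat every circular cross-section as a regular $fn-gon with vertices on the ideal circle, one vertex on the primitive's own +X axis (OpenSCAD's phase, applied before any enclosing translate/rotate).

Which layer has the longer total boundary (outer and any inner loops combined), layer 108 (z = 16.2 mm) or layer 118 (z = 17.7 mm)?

layer 108 (z = 16.2 mm)

Layer 108 (z = 16.2): the cube (footprint 4×5) is included at this height (perimeter 18.00 mm); the cylinder at (2, 16) does not reach this height (z outside [18, 34]); the 9×18 cube at (11.5, 3) contributes its full rectangle (perimeter 54.00 mm); Taking the union: the 2 present regions are separate (no shared area or edge), so areas and boundary lengths simply add and each stays a separate island — boundary = 72.00 mm. So its perimeter = 72.00 mm. Layer 118 (z = 17.7): the cube (footprint 4×5) is included at this height (perimeter 18.00 mm); the cylinder at (2, 16) is absent (z outside [18, 34]); the cube at (11.5, 3) is absent (z outside [8.5, 16.5]); Taking the union: only the 4×5 cube is present, so the union is just that shape — boundary = 18.00 mm. So its perimeter = 18.00 mm. Layer 108 is larger (72.00 vs 18.00 mm).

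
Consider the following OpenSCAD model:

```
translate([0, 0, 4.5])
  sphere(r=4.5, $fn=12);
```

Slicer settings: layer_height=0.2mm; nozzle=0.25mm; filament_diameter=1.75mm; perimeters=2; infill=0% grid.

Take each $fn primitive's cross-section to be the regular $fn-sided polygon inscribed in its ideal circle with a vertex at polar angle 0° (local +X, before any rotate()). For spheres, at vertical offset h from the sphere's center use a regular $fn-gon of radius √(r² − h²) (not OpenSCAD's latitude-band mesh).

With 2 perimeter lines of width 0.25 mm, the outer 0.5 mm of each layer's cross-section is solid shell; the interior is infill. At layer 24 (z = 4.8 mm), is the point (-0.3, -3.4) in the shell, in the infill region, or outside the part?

At z = 4.8 mm: the sphere: section is a regular 12-gon, circumradius = √(r²−h²) = √(4.5²−0.3²) = 4.490. Overall, the cross-section is a single solid region. The nearest boundary edge runs (-2.24, -3.89)→(-0.00, -4.49); distance from the point to it = 0.98 mm. The point is inside the cross-section and 0.98 mm from the nearest boundary — more than the 0.5 mm shell width (2 × 0.25), so it's in the infill interior.

infill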